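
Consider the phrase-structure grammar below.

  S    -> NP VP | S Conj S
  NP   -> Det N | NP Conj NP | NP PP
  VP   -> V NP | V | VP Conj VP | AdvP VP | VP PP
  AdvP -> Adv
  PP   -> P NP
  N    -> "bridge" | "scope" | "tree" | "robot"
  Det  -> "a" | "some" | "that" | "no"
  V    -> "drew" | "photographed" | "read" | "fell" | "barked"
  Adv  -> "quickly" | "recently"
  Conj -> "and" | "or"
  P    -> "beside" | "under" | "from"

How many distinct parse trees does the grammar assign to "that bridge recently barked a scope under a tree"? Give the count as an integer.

Two of the 3 distinct bracketings:
[S [NP [Det that] [N bridge]] [VP [AdvP [Adv recently]] [VP [V barked] [NP [NP [Det a] [N scope]] [PP [P under] [NP [Det a] [N tree]]]]]]]
[S [NP [Det that] [N bridge]] [VP [AdvP [Adv recently]] [VP [VP [V barked] [NP [Det a] [N scope]]] [PP [P under] [NP [Det a] [N tree]]]]]]
The difference turns on whether NP → NP PP is used at the relevant span, versus an alternative expansion of NP.

3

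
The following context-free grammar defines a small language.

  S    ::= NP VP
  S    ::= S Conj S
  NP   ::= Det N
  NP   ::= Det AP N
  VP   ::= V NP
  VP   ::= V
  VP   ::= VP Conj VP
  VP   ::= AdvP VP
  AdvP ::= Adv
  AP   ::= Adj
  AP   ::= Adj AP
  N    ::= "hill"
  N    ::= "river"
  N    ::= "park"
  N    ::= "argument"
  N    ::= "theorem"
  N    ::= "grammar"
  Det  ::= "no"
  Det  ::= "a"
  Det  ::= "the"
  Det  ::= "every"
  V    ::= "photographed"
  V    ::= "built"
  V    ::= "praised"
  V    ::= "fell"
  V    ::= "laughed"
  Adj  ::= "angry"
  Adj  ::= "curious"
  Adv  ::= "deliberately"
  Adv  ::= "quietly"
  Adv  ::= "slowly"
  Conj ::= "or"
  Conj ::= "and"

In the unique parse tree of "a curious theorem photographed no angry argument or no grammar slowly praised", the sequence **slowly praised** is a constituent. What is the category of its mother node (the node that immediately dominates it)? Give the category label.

S

S
  S
    NP
      Det: a
      AP
        Adj: curious
      N: theorem
    VP
      V: photographed
      NP
        Det: no
        AP
          Adj: angry
        N: argument
  Conj: or
  S
    NP
      Det: no
      N: grammar
    VP
      AdvP
        Adv: slowly
      VP
        V: praised
The span 'slowly praised' is the VP node built by VP → AdvP VP.
Its mother is the S built by S → NP VP.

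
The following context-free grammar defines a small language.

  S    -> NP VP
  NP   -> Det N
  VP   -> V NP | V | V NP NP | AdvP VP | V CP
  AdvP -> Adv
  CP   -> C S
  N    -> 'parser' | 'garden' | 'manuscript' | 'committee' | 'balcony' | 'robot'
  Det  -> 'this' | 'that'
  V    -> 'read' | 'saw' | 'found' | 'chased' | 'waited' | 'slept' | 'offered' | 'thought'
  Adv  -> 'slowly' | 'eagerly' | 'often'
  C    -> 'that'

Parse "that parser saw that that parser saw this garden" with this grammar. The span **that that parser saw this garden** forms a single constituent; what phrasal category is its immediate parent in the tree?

S
  NP
    Det: that
    N: parser
  VP
    V: saw
    CP
      C: that
      S
        NP
          Det: that
          N: parser
        VP
          V: saw
          NP
            Det: this
            N: garden
The span 'that that parser saw this garden' is the CP node built by CP → C S.
Its mother is the VP built by VP → V CP.

VP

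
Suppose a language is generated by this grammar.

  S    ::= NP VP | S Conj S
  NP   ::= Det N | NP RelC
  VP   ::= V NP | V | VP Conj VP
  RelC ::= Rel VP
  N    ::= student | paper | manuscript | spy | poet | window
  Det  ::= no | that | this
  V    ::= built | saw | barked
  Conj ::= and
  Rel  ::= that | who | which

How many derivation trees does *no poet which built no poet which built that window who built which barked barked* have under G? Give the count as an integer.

9

Two of the 9 distinct bracketings:
[S [NP [NP [Det no] [N poet]] [RelC [Rel which] [VP [V built] [NP [NP [Det no] [N poet]] [RelC [Rel which] [VP [V built] [NP [NP [NP [Det that] [N window]] [RelC [Rel who] [VP [V built]]]] [RelC [Rel which] [VP [V barked]]]]]]]]]] [VP [V barked]]]
[S [NP [NP [Det no] [N poet]] [RelC [Rel which] [VP [V built] [NP [NP [NP [Det no] [N poet]] [RelC [Rel which] [VP [V built] [NP [NP [Det that] [N window]] [RelC [Rel who] [VP [V built]]]]]]] [RelC [Rel which] [VP [V barked]]]]]]] [VP [V barked]]]
The trees differ in how a recursive rule is bracketed over the same span.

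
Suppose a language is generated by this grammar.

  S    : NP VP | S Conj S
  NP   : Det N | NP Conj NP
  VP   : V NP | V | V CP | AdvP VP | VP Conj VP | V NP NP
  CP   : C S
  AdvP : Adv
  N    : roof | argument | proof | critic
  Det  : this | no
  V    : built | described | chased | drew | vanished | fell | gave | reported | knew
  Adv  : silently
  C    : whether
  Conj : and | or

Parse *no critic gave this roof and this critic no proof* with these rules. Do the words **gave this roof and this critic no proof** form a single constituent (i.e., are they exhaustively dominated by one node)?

Yes

[S [NP [Det no] [N critic]] [VP [V gave] [NP [NP [Det this] [N roof]] [Conj and] [NP [Det this] [N critic]]] [NP [Det no] [N proof]]]]
The words 'gave this roof and this critic no proof' are exhaustively dominated by a single VP node (built by VP → V NP NP), so they form a constituent.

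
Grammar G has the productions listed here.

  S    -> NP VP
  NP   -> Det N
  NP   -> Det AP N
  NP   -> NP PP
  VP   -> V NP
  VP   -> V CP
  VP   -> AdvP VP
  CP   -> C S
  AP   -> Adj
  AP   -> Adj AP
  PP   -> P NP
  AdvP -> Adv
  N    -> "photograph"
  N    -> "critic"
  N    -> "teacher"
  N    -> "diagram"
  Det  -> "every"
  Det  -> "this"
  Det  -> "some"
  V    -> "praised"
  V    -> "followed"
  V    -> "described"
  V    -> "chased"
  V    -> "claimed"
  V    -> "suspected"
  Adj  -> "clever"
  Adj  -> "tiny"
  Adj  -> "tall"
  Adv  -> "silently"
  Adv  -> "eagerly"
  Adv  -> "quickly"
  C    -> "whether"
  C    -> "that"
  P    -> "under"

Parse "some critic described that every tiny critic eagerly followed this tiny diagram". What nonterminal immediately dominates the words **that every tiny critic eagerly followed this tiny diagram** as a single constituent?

S
  NP
    Det: some
    N: critic
  VP
    V: described
    CP
      C: that
      S
        NP
          Det: every
          AP
            Adj: tiny
          N: critic
        VP
          AdvP
            Adv: eagerly
          VP
            V: followed
            NP
              Det: this
              AP
                Adj: tiny
              N: diagram
The span 'that every tiny critic eagerly followed this tiny diagram' is the CP node built by CP → C S.

CP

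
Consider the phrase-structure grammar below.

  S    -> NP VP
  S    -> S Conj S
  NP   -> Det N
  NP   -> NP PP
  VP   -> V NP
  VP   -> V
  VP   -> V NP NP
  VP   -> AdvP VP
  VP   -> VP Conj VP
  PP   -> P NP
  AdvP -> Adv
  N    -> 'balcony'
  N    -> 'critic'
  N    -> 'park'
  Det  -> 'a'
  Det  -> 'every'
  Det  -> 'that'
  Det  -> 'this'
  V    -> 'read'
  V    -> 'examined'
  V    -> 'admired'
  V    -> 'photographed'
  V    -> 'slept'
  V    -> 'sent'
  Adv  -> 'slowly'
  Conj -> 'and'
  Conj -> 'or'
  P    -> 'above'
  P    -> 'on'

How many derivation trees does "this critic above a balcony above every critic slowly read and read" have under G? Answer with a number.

4

Two of the 4 distinct bracketings:
[S [NP [NP [Det this] [N critic]] [PP [P above] [NP [NP [Det a] [N balcony]] [PP [P above] [NP [Det every] [N critic]]]]]] [VP [AdvP [Adv slowly]] [VP [VP [V read]] [Conj and] [VP [V read]]]]]
[S [NP [NP [Det this] [N critic]] [PP [P above] [NP [NP [Det a] [N balcony]] [PP [P above] [NP [Det every] [N critic]]]]]] [VP [VP [AdvP [Adv slowly]] [VP [V read]]] [Conj and] [VP [V read]]]]
The trees differ in how a recursive rule is bracketed over the same span.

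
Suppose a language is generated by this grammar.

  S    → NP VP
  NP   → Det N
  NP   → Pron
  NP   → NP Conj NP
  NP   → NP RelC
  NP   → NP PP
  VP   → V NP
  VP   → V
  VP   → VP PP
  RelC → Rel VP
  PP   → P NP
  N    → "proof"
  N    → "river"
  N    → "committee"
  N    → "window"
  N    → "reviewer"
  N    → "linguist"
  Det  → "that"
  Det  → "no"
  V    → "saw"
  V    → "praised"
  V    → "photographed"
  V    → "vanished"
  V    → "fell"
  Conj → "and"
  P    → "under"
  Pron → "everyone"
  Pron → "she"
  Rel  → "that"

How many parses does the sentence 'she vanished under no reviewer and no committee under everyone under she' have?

Two of the 9 distinct bracketings:
[S [NP [Pron she]] [VP [VP [V vanished]] [PP [P under] [NP [NP [Det no] [N reviewer]] [Conj and] [NP [NP [Det no] [N committee]] [PP [P under] [NP [NP [Pron everyone]] [PP [P under] [NP [Pron she]]]]]]]]]]
[S [NP [Pron she]] [VP [VP [V vanished]] [PP [P under] [NP [NP [Det no] [N reviewer]] [Conj and] [NP [NP [NP [Det no] [N committee]] [PP [P under] [NP [Pron everyone]]]] [PP [P under] [NP [Pron she]]]]]]]]
The trees differ in how a recursive rule is bracketed over the same span.

9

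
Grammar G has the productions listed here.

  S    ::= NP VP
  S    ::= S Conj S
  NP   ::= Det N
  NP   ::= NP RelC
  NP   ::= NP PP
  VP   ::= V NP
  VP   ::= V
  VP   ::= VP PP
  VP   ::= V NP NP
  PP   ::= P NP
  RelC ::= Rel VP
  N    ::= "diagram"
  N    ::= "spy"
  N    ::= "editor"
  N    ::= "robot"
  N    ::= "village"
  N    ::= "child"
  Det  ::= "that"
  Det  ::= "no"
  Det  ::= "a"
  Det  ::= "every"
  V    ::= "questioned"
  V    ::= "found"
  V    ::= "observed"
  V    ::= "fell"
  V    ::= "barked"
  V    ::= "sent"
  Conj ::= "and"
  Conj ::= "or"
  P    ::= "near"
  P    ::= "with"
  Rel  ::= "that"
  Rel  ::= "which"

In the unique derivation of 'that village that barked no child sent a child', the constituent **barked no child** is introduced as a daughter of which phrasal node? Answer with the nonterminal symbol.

RelC

S
  NP
    NP
      Det: that
      N: village
    RelC
      Rel: that
      VP
        V: barked
        NP
          Det: no
          N: child
  VP
    V: sent
    NP
      Det: a
      N: child
The span 'barked no child' is the VP node built by VP → V NP.
Its mother is the RelC built by RelC → Rel VP.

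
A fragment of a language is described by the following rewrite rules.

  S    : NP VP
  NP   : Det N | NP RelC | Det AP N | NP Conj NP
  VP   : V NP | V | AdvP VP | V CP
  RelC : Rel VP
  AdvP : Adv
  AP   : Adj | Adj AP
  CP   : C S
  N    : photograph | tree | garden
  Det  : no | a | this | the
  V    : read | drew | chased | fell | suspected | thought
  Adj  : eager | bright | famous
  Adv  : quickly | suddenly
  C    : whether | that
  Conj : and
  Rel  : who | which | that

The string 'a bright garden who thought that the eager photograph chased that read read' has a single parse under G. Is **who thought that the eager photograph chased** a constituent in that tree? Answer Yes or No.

Yes

[S [NP [NP [NP [Det a] [AP [Adj bright]] [N garden]] [RelC [Rel who] [VP [V thought] [CP [C that] [S [NP [Det the] [AP [Adj eager]] [N photograph]] [VP [V chased]]]]]]] [RelC [Rel that] [VP [V read]]]] [VP [V read]]]
The words 'who thought that the eager photograph chased' are exhaustively dominated by a single RelC node (built by RelC → Rel VP), so they form a constituent.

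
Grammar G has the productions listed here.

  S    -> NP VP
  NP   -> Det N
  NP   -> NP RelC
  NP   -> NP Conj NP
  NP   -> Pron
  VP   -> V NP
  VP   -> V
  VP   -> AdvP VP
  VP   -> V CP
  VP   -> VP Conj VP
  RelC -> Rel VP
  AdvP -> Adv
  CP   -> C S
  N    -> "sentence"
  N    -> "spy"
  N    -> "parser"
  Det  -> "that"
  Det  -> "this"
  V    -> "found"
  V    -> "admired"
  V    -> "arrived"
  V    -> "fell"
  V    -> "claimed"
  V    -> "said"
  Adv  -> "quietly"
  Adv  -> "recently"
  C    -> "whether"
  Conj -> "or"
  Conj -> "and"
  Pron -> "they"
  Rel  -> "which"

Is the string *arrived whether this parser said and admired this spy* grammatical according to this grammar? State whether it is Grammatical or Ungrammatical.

Ungrammatical

For S → NP VP, no prefix of the string parses as an NP.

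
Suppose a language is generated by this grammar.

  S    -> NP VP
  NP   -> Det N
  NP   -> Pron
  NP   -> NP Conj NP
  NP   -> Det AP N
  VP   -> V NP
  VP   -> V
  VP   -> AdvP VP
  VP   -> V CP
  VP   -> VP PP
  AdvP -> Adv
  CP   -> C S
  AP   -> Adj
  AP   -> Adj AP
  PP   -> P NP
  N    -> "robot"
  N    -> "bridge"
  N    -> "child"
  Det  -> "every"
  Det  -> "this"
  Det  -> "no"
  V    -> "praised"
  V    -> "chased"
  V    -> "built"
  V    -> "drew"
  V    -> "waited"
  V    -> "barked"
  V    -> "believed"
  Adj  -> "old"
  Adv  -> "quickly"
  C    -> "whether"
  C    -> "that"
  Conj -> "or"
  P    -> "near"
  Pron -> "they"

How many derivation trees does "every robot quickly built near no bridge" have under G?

The two bracketings:
[S [NP [Det every] [N robot]] [VP [AdvP [Adv quickly]] [VP [VP [V built]] [PP [P near] [NP [Det no] [N bridge]]]]]]
[S [NP [Det every] [N robot]] [VP [VP [AdvP [Adv quickly]] [VP [V built]]] [PP [P near] [NP [Det no] [N bridge]]]]]
The trees differ in how a recursive rule is bracketed over the same span.

2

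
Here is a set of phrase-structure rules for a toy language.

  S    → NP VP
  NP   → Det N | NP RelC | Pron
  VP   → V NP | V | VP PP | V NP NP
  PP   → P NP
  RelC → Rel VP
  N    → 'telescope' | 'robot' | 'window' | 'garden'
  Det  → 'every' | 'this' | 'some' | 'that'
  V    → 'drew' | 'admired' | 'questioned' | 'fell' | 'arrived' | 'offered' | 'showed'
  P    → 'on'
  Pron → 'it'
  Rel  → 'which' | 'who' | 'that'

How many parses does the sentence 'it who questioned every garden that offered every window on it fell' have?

4

Two of the 4 distinct bracketings:
[S [NP [NP [Pron it]] [RelC [Rel who] [VP [V questioned] [NP [NP [Det every] [N garden]] [RelC [Rel that] [VP [VP [V offered] [NP [Det every] [N window]]] [PP [P on] [NP [Pron it]]]]]]]]] [VP [V fell]]]
[S [NP [NP [Pron it]] [RelC [Rel who] [VP [VP [V questioned] [NP [NP [Det every] [N garden]] [RelC [Rel that] [VP [V offered] [NP [Det every] [N window]]]]]] [PP [P on] [NP [Pron it]]]]]] [VP [V fell]]]
The trees differ in how a recursive rule is bracketed over the same span.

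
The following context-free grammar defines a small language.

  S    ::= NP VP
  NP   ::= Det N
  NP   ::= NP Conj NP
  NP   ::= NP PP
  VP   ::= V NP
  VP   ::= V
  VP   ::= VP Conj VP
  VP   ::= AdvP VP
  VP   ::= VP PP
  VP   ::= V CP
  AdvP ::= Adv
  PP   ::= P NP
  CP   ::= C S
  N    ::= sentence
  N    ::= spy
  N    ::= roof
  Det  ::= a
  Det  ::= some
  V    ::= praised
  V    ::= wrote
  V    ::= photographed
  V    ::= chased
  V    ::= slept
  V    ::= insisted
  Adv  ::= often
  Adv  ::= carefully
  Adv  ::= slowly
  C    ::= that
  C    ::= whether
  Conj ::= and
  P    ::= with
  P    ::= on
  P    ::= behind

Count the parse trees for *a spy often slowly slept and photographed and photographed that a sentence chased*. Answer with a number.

Two of the 9 distinct bracketings:
[S [NP [Det a] [N spy]] [VP [VP [AdvP [Adv often]] [VP [AdvP [Adv slowly]] [VP [V slept]]]] [Conj and] [VP [VP [V photographed]] [Conj and] [VP [V photographed] [CP [C that] [S [NP [Det a] [N sentence]] [VP [V chased]]]]]]]]
[S [NP [Det a] [N spy]] [VP [VP [VP [AdvP [Adv often]] [VP [AdvP [Adv slowly]] [VP [V slept]]]] [Conj and] [VP [V photographed]]] [Conj and] [VP [V photographed] [CP [C that] [S [NP [Det a] [N sentence]] [VP [V chased]]]]]]]
The trees differ in how a recursive rule is bracketed over the same span.

9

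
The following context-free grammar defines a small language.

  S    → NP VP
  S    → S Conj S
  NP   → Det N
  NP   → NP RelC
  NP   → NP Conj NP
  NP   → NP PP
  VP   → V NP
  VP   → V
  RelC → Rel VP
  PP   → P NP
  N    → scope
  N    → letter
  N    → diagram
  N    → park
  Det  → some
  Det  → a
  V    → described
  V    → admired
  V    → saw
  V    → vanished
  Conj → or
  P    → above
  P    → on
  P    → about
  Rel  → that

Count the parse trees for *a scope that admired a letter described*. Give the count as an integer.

[S [NP [NP [Det a] [N scope]] [RelC [Rel that] [VP [V admired] [NP [Det a] [N letter]]]]] [VP [V described]]]
No rule offers an alternative attachment or grouping for any span, so this is the only derivation.

1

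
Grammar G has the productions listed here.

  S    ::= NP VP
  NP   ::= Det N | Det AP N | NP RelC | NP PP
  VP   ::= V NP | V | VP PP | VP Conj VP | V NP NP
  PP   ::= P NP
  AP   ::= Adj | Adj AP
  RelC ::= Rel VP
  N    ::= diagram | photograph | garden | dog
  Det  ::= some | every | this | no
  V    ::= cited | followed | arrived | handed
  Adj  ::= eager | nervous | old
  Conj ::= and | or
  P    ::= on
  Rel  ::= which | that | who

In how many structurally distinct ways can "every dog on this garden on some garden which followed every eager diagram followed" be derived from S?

5

Two of the 5 distinct bracketings:
[S [NP [NP [NP [Det every] [N dog]] [PP [P on] [NP [NP [Det this] [N garden]] [PP [P on] [NP [Det some] [N garden]]]]]] [RelC [Rel which] [VP [V followed] [NP [Det every] [AP [Adj eager]] [N diagram]]]]] [VP [V followed]]]
[S [NP [NP [NP [NP [Det every] [N dog]] [PP [P on] [NP [Det this] [N garden]]]] [PP [P on] [NP [Det some] [N garden]]]] [RelC [Rel which] [VP [V followed] [NP [Det every] [AP [Adj eager]] [N diagram]]]]] [VP [V followed]]]
The trees differ in how a recursive rule is bracketed over the same span.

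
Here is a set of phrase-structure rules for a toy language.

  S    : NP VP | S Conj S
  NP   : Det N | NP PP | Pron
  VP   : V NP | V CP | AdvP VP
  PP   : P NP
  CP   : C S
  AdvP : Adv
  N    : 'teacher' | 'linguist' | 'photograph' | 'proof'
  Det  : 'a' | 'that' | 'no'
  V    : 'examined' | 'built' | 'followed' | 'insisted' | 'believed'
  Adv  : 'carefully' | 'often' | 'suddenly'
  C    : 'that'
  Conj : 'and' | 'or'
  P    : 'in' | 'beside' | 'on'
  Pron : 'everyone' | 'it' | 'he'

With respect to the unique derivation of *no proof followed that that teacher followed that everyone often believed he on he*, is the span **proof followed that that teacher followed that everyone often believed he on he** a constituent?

[S [NP [Det no] [N proof]] [VP [V followed] [CP [C that] [S [NP [Det that] [N teacher]] [VP [V followed] [CP [C that] [S [NP [Pron everyone]] [VP [AdvP [Adv often]] [VP [V believed] [NP [NP [Pron he]] [PP [P on] [NP [Pron he]]]]]]]]]]]]]
The smallest constituent containing 'proof followed that that teacher followed that everyone often believed he on he' is the S spanning 'no proof followed that that teacher followed that everyone often believed he on he'; no single node in the tree dominates exactly the given words.

No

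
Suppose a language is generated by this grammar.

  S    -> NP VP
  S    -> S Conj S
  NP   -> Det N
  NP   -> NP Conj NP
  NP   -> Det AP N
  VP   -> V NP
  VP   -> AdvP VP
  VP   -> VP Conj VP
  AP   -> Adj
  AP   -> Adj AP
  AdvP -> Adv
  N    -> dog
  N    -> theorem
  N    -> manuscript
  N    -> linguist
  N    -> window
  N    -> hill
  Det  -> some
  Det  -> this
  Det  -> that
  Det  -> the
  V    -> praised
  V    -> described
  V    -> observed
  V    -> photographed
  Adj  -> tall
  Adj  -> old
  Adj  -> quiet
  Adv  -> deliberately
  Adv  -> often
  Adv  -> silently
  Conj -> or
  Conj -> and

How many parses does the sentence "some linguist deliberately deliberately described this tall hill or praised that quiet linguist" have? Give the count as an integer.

Two of the 3 distinct bracketings:
[S [NP [Det some] [N linguist]] [VP [AdvP [Adv deliberately]] [VP [AdvP [Adv deliberately]] [VP [VP [V described] [NP [Det this] [AP [Adj tall]] [N hill]]] [Conj or] [VP [V praised] [NP [Det that] [AP [Adj quiet]] [N linguist]]]]]]]
[S [NP [Det some] [N linguist]] [VP [AdvP [Adv deliberately]] [VP [VP [AdvP [Adv deliberately]] [VP [V described] [NP [Det this] [AP [Adj tall]] [N hill]]]] [Conj or] [VP [V praised] [NP [Det that] [AP [Adj quiet]] [N linguist]]]]]]
The trees differ in how a recursive rule is bracketed over the same span.

3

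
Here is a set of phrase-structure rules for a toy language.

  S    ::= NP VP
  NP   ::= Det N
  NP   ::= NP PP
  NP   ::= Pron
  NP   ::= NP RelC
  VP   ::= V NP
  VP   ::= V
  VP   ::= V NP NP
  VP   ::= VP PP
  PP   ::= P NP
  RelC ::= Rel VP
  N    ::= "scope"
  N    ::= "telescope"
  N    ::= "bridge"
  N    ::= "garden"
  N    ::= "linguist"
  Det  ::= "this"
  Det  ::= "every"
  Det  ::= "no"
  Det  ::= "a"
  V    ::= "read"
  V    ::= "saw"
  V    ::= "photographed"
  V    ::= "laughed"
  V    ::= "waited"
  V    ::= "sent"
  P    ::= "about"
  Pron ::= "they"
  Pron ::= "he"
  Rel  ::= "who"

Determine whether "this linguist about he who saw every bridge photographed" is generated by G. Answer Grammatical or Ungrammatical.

Grammatical

[S [NP [NP [Det this] [N linguist]] [PP [P about] [NP [NP [Pron he]] [RelC [Rel who] [VP [V saw] [NP [Det every] [N bridge]]]]]]] [VP [V photographed]]]
The bracketing above is licensed at every node by one of the given productions, with S at the root.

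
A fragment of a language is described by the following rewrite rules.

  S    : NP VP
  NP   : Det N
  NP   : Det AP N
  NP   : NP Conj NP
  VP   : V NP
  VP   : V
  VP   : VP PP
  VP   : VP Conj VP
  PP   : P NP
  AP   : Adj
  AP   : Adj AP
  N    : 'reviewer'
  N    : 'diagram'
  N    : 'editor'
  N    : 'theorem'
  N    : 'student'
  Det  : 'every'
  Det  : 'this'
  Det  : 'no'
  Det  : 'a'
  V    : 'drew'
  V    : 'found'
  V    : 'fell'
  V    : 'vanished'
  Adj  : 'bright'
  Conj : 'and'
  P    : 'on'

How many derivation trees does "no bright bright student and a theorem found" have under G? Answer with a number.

[S [NP [NP [Det no] [AP [Adj bright] [AP [Adj bright]]] [N student]] [Conj and] [NP [Det a] [N theorem]]] [VP [V found]]]
No rule offers an alternative attachment or grouping for any span, so this is the only derivation.

1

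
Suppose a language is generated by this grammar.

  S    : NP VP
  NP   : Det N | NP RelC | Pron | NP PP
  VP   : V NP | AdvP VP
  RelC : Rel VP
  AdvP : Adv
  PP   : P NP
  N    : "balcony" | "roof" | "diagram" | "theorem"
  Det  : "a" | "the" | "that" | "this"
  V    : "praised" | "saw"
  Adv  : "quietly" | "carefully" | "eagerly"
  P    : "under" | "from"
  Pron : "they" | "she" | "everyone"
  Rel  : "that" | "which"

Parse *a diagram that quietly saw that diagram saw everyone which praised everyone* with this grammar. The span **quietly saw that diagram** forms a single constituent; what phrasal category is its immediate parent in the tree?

RelC

[S [NP [NP [Det a] [N diagram]] [RelC [Rel that] [VP [AdvP [Adv quietly]] [VP [V saw] [NP [Det that] [N diagram]]]]]] [VP [V saw] [NP [NP [Pron everyone]] [RelC [Rel which] [VP [V praised] [NP [Pron everyone]]]]]]]
The span 'quietly saw that diagram' is the VP node built by VP → AdvP VP.
Its mother is the RelC built by RelC → Rel VP.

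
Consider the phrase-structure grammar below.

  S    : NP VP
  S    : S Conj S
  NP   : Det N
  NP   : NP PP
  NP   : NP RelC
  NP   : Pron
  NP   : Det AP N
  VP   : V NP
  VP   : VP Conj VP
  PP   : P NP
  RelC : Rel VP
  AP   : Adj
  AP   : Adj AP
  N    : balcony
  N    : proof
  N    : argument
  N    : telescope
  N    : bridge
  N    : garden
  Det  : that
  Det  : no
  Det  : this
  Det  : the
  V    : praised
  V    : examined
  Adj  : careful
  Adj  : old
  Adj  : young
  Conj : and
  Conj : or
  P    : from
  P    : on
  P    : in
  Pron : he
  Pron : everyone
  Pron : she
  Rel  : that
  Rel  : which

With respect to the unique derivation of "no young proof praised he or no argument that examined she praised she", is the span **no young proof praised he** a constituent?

Yes

[S [S [NP [Det no] [AP [Adj young]] [N proof]] [VP [V praised] [NP [Pron he]]]] [Conj or] [S [NP [NP [Det no] [N argument]] [RelC [Rel that] [VP [V examined] [NP [Pron she]]]]] [VP [V praised] [NP [Pron she]]]]]
The words 'no young proof praised he' are exhaustively dominated by a single S node (built by S → NP VP), so they form a constituent.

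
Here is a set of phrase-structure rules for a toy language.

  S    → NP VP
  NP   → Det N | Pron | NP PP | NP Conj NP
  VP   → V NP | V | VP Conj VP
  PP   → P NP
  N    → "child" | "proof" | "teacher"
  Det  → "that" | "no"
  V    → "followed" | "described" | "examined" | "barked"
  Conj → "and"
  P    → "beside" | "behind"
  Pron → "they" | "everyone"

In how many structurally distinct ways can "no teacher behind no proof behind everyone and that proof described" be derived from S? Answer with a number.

5

Two of the 5 distinct bracketings:
[S [NP [NP [Det no] [N teacher]] [PP [P behind] [NP [NP [Det no] [N proof]] [PP [P behind] [NP [NP [Pron everyone]] [Conj and] [NP [Det that] [N proof]]]]]]] [VP [V described]]]
[S [NP [NP [Det no] [N teacher]] [PP [P behind] [NP [NP [NP [Det no] [N proof]] [PP [P behind] [NP [Pron everyone]]]] [Conj and] [NP [Det that] [N proof]]]]] [VP [V described]]]
The trees differ in how a recursive rule is bracketed over the same span.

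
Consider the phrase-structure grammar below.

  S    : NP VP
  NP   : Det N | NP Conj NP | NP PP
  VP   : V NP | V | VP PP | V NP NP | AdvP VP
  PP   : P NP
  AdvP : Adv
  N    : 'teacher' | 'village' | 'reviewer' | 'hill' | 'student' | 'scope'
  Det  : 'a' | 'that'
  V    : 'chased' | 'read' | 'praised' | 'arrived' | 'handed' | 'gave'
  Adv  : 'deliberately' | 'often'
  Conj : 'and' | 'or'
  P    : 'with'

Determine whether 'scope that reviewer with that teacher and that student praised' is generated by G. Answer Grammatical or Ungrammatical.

For S → NP VP, no prefix of the string parses as an NP.

Ungrammatical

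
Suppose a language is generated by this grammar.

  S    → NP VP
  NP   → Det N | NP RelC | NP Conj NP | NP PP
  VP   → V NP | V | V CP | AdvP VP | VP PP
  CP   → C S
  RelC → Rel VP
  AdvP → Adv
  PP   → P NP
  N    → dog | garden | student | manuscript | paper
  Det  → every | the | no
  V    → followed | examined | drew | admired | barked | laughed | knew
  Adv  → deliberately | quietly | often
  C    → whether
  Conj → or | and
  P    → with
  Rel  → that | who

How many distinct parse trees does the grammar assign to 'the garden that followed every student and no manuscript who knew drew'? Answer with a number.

Two of the 5 distinct bracketings:
[S [NP [NP [Det the] [N garden]] [RelC [Rel that] [VP [V followed] [NP [NP [NP [Det every] [N student]] [Conj and] [NP [Det no] [N manuscript]]] [RelC [Rel who] [VP [V knew]]]]]]] [VP [V drew]]]
[S [NP [NP [Det the] [N garden]] [RelC [Rel that] [VP [V followed] [NP [NP [Det every] [N student]] [Conj and] [NP [NP [Det no] [N manuscript]] [RelC [Rel who] [VP [V knew]]]]]]]] [VP [V drew]]]
The trees differ in how a recursive rule is bracketed over the same span.

5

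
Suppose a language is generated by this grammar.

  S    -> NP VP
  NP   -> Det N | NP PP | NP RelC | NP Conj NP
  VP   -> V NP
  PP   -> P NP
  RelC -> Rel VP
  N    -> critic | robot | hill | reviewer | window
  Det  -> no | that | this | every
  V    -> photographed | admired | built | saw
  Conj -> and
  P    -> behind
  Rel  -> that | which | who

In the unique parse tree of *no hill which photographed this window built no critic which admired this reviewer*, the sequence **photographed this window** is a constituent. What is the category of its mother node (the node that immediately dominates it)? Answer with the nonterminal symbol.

RelC

S
  NP
    NP
      Det: no
      N: hill
    RelC
      Rel: which
      VP
        V: photographed
        NP
          Det: this
          N: window
  VP
    V: built
    NP
      NP
        Det: no
        N: critic
      RelC
        Rel: which
        VP
          V: admired
          NP
            Det: this
            N: reviewer
The span 'photographed this window' is the VP node built by VP → V NP.
Its mother is the RelC built by RelC → Rel VP.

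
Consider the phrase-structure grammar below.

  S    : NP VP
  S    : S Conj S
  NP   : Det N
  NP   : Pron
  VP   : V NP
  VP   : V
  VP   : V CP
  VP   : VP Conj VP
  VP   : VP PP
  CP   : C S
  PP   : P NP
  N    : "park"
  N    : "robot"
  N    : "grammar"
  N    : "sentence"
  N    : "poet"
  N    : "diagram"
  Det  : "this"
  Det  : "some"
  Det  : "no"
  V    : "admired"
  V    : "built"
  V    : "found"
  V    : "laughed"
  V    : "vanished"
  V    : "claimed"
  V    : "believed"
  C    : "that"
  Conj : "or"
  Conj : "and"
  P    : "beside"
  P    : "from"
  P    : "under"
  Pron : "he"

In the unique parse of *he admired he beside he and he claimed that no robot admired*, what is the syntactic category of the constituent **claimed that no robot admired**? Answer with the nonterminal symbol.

VP

S
  S
    NP
      Pron: he
    VP
      VP
        V: admired
        NP
          Pron: he
      PP
        P: beside
        NP
          Pron: he
  Conj: and
  S
    NP
      Pron: he
    VP
      V: claimed
      CP
        C: that
        S
          NP
            Det: no
            N: robot
          VP
            V: admired
The span 'claimed that no robot admired' is the VP node built by VP → V CP.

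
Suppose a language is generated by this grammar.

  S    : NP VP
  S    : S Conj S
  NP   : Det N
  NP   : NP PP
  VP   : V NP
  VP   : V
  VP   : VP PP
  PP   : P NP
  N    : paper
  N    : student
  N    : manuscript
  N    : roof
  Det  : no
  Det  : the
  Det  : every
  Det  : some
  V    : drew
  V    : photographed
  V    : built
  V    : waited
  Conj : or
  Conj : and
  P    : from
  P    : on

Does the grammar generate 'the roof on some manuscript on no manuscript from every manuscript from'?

Ungrammatical

For S → NP VP, every NP-prefix leaves a non-VP remainder: after 'the roof' the remainder is not a VP; after 'the roof on some manuscript' the remainder is not a VP; after 'the roof on some manuscript on no manuscript' the remainder is not a VP (and 1 more). The alternative S rule S → S Conj S likewise has no satisfying split.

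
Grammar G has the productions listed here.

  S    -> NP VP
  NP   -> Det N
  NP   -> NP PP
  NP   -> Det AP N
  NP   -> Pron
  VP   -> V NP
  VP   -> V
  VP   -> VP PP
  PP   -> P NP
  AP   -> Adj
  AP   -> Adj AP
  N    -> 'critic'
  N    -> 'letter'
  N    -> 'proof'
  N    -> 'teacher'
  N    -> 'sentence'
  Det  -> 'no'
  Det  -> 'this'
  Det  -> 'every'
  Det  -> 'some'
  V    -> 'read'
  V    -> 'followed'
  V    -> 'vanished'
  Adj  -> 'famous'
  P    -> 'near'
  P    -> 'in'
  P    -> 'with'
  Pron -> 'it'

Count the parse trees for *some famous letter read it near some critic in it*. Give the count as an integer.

Two of the 5 distinct bracketings:
[S [NP [Det some] [AP [Adj famous]] [N letter]] [VP [V read] [NP [NP [Pron it]] [PP [P near] [NP [NP [Det some] [N critic]] [PP [P in] [NP [Pron it]]]]]]]]
[S [NP [Det some] [AP [Adj famous]] [N letter]] [VP [V read] [NP [NP [NP [Pron it]] [PP [P near] [NP [Det some] [N critic]]]] [PP [P in] [NP [Pron it]]]]]]
The trees differ in how a recursive rule is bracketed over the same span.

5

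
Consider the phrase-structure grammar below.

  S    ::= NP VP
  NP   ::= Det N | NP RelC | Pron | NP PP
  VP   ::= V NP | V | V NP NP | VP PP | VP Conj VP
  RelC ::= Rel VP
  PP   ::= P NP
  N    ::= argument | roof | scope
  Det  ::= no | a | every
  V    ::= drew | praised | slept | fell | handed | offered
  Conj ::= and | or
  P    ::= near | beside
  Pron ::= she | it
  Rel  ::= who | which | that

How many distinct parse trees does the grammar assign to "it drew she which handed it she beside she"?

Two of the 6 distinct bracketings:
[S [NP [Pron it]] [VP [V drew] [NP [NP [Pron she]] [RelC [Rel which] [VP [V handed] [NP [Pron it]] [NP [NP [Pron she]] [PP [P beside] [NP [Pron she]]]]]]]]]
[S [NP [Pron it]] [VP [V drew] [NP [NP [Pron she]] [RelC [Rel which] [VP [VP [V handed] [NP [Pron it]] [NP [Pron she]]] [PP [P beside] [NP [Pron she]]]]]]]]
The difference turns on whether NP → NP PP is used at the relevant span, versus an alternative expansion of NP.

6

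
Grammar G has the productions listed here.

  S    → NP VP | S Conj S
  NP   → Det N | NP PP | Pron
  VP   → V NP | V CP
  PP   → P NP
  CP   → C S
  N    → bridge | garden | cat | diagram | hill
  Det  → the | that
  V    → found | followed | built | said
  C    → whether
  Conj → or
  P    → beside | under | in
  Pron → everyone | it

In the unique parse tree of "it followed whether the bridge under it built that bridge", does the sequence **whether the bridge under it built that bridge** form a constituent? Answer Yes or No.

Yes

[S [NP [Pron it]] [VP [V followed] [CP [C whether] [S [NP [NP [Det the] [N bridge]] [PP [P under] [NP [Pron it]]]] [VP [V built] [NP [Det that] [N bridge]]]]]]]
The words 'whether the bridge under it built that bridge' are exhaustively dominated by a single CP node (built by CP → C S), so they form a constituent.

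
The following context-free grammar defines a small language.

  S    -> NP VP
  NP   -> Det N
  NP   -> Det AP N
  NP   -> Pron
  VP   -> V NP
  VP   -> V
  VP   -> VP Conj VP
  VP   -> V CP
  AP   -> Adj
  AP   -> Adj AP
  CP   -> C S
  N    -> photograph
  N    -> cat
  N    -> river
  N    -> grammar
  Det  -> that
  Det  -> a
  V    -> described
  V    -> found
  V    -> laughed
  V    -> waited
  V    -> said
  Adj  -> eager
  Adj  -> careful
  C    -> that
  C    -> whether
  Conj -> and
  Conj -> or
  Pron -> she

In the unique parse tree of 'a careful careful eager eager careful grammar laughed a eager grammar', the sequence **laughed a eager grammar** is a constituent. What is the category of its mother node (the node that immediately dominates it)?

S

S
  NP
    Det: a
    AP
      Adj: careful
      AP
        Adj: careful
        AP
          Adj: eager
          AP
            Adj: eager
            AP
              Adj: careful
    N: grammar
  VP
    V: laughed
    NP
      Det: a
      AP
        Adj: eager
      N: grammar
The span 'laughed a eager grammar' is the VP node built by VP → V NP.
Its mother is the S built by S → NP VP.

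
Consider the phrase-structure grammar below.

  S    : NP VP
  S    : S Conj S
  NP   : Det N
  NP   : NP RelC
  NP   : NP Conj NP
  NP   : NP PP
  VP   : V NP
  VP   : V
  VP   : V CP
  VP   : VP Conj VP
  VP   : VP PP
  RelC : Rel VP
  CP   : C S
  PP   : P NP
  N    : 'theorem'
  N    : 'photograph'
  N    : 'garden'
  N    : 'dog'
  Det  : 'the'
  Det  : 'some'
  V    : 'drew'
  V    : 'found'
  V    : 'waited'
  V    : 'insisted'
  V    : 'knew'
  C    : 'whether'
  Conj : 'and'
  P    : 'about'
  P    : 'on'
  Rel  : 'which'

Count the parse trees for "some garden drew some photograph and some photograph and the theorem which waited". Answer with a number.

5

Two of the 5 distinct bracketings:
[S [NP [Det some] [N garden]] [VP [V drew] [NP [NP [NP [Det some] [N photograph]] [Conj and] [NP [NP [Det some] [N photograph]] [Conj and] [NP [Det the] [N theorem]]]] [RelC [Rel which] [VP [V waited]]]]]]
[S [NP [Det some] [N garden]] [VP [V drew] [NP [NP [NP [NP [Det some] [N photograph]] [Conj and] [NP [Det some] [N photograph]]] [Conj and] [NP [Det the] [N theorem]]] [RelC [Rel which] [VP [V waited]]]]]]
The trees differ in how a recursive rule is bracketed over the same span.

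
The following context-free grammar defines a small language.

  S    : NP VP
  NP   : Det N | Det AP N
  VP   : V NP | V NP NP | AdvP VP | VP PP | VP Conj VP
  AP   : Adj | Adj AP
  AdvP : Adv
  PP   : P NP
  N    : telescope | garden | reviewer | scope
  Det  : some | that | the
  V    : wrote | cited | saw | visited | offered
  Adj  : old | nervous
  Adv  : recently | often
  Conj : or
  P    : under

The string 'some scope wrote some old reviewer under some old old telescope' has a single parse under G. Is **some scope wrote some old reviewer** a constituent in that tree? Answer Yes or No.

No

[S [NP [Det some] [N scope]] [VP [VP [V wrote] [NP [Det some] [AP [Adj old]] [N reviewer]]] [PP [P under] [NP [Det some] [AP [Adj old] [AP [Adj old]]] [N telescope]]]]]
The smallest constituent containing 'some scope wrote some old reviewer' is the S spanning 'some scope wrote some old reviewer under some old old telescope'; no single node in the tree dominates exactly the given words.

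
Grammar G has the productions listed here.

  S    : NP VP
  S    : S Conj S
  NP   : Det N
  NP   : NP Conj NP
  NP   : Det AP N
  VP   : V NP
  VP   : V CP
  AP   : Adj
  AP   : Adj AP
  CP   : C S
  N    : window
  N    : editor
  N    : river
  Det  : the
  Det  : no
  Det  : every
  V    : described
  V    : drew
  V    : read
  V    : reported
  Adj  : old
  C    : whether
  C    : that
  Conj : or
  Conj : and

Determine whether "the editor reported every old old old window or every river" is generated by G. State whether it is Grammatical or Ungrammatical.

Grammatical

S
  NP
    Det: the
    N: editor
  VP
    V: reported
    NP
      NP
        Det: every
        AP
          Adj: old
          AP
            Adj: old
            AP
              Adj: old
        N: window
      Conj: or
      NP
        Det: every
        N: river
Each bracket corresponds to one application of a listed rule, so the string is derivable from S.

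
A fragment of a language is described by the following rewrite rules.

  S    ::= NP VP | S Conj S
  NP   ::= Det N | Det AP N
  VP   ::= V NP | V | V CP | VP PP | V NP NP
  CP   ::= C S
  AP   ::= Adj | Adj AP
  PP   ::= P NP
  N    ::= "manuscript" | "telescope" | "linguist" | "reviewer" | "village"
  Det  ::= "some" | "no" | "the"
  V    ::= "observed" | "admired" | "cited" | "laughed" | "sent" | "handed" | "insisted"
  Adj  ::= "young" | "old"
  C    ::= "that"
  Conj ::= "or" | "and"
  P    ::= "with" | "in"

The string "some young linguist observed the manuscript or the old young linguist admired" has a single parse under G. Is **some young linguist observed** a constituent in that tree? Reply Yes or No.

[S [S [NP [Det some] [AP [Adj young]] [N linguist]] [VP [V observed] [NP [Det the] [N manuscript]]]] [Conj or] [S [NP [Det the] [AP [Adj old] [AP [Adj young]]] [N linguist]] [VP [V admired]]]]
The smallest constituent containing 'some young linguist observed' is the S spanning 'some young linguist observed the manuscript'; no single node in the tree dominates exactly the given words.

No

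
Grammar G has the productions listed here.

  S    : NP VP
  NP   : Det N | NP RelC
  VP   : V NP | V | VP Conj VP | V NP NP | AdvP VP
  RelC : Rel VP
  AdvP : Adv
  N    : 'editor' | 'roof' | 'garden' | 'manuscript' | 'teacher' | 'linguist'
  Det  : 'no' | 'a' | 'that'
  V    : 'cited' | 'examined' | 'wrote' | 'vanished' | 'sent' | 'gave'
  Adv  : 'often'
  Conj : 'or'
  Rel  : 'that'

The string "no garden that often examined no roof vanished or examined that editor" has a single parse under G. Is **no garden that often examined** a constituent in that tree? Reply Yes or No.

No

[S [NP [NP [Det no] [N garden]] [RelC [Rel that] [VP [AdvP [Adv often]] [VP [V examined] [NP [Det no] [N roof]]]]]] [VP [VP [V vanished]] [Conj or] [VP [V examined] [NP [Det that] [N editor]]]]]
The smallest constituent containing 'no garden that often examined' is the NP spanning 'no garden that often examined no roof'; no single node in the tree dominates exactly the given words.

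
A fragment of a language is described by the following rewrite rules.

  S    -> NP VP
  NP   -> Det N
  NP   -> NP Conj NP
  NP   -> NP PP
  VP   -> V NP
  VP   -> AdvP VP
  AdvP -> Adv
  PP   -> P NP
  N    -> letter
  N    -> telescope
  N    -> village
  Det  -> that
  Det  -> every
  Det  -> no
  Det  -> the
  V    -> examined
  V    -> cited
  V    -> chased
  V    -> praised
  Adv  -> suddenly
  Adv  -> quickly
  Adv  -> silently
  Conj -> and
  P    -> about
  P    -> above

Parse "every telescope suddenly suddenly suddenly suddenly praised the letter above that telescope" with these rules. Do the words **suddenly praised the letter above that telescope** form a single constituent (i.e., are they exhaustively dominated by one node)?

[S [NP [Det every] [N telescope]] [VP [AdvP [Adv suddenly]] [VP [AdvP [Adv suddenly]] [VP [AdvP [Adv suddenly]] [VP [AdvP [Adv suddenly]] [VP [V praised] [NP [NP [Det the] [N letter]] [PP [P above] [NP [Det that] [N telescope]]]]]]]]]]
The words 'suddenly praised the letter above that telescope' are exhaustively dominated by a single VP node (built by VP → AdvP VP), so they form a constituent.

Yes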